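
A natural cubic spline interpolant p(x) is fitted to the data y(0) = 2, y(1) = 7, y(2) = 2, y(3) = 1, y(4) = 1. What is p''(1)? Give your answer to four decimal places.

Put M_i = p'' at the i-th knot. Here h = (1, 1, 1, 1) and Δ = (5, -5, -1, 0), so the interior equations h_(i-1)·M_(i-1) + 2(h_(i-1)+h_i)·M_i + h_i·M_(i+1) = 6(Δ_i − Δ_(i-1)) read
  1·M_0 + 4·M_1 + 1·M_2 = 6(Δ_1 - Δ_0) = -60
  1·M_1 + 4·M_2 + 1·M_3 = 6(Δ_2 - Δ_1) = 24
  1·M_2 + 4·M_3 + 1·M_4 = 6(Δ_3 - Δ_2) = 6
Natural end conditions: M_0 = M_4 = 0.
Hence M_0 = 0, M_1 = -495/28, M_2 = 75/7, M_3 = -33/28, M_4 = 0.

-17.6786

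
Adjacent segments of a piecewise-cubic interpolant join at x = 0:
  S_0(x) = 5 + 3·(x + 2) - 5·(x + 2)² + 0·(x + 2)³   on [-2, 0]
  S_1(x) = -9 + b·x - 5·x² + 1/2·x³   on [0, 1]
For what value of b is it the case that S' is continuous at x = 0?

S_0'(x) = 3 - 10·(x + 2) + 0·(x + 2)², so S_0'(0) = -17. On the right, S_1'(0) = b, so b = -17.

-17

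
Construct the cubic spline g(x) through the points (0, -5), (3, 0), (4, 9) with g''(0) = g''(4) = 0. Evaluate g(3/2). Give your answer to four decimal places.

-5.5938

Let σ_i = g''(x_i). Step sizes h_i = 3, 1; slopes of the chords Δ_i = (y_(i+1) - y_i)/h_i = 5/3, 9.
  3·σ_0 + 8·σ_1 + 1·σ_2 = 6(Δ_1 - Δ_0) = 44
Natural end conditions: σ_0 = σ_2 = 0.
Forward elimination and back-substitution give σ_0 = 0, σ_1 = 11/2, σ_2 = 0.
On [0, 3], g(x) = -5 - 13/12·x + 0·x² + 11/36·x³.
With x = 3/2: g(3/2) = -179/32.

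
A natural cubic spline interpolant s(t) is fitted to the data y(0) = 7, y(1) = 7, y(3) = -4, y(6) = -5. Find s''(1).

-7

With σ_i denoting the second derivative at x_i, h_i = 1, 2, 3, and Δ_i = (y_(i+1) − y_i)/h_i = 0, -11/2, -1/3:
  1·σ_0 + 6·σ_1 + 2·σ_2 = 6(Δ_1 - Δ_0) = -33
  2·σ_1 + 10·σ_2 + 3·σ_3 = 6(Δ_2 - Δ_1) = 31
Natural end conditions: σ_0 = σ_3 = 0.
Hence σ_0 = 0, σ_1 = -7, σ_2 = 9/2, σ_3 = 0.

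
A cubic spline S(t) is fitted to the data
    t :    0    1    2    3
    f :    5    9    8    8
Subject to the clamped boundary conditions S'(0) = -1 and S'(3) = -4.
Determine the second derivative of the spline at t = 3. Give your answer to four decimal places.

Let σ_i = S''(x_i). Step sizes h_i = 1, 1, 1; slopes of the chords Δ_i = (y_(i+1) - y_i)/h_i = 4, -1, 0.
  1·σ_0 + 4·σ_1 + 1·σ_2 = 6(Δ_1 - Δ_0) = -30
  1·σ_1 + 4·σ_2 + 1·σ_3 = 6(Δ_2 - Δ_1) = 6
Clamped end conditions give two more equations: 2h_0·σ_0 + h_0·σ_1 = 6(Δ_0 - S'(0)) = 30 and h_2·σ_2 + 2h_2·σ_3 = 6(S'(3) - Δ_2) = -24.
Solving the tridiagonal system: σ_0 = 114/5, σ_1 = -78/5, σ_2 = 48/5, σ_3 = -84/5.

-16.8000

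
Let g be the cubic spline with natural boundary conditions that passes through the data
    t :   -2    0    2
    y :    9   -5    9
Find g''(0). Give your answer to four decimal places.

Let σ_i = g''(x_i). Step sizes h_i = 2, 2; slopes of the chords Δ_i = (y_(i+1) - y_i)/h_i = -7, 7.
  2·σ_0 + 8·σ_1 + 2·σ_2 = 6(Δ_1 - Δ_0) = 84
Natural end conditions: σ_0 = σ_2 = 0.
Solving the tridiagonal system: σ_0 = 0, σ_1 = 21/2, σ_2 = 0.

10.5000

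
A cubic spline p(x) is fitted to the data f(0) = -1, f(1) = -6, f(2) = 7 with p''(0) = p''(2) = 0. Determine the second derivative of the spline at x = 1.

27

Let M_i = p''(x_i). Step sizes h_i = 1, 1; slopes of the chords Δ_i = (y_(i+1) - y_i)/h_i = -5, 13.
  1·M_0 + 4·M_1 + 1·M_2 = 6(Δ_1 - Δ_0) = 108
Natural end conditions: M_0 = M_2 = 0.
Solving: M_0 = 0, M_1 = 27, M_2 = 0.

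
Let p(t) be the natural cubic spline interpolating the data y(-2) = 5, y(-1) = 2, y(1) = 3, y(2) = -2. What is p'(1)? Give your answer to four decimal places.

Put M_i = p'' at the i-th knot. Here h = (1, 2, 1) and Δ = (-3, 1/2, -5), so the interior equations h_(i-1)·M_(i-1) + 2(h_(i-1)+h_i)·M_i + h_i·M_(i+1) = 6(Δ_i − Δ_(i-1)) read
  1·M_0 + 6·M_1 + 2·M_2 = 6(Δ_1 - Δ_0) = 21
  2·M_1 + 6·M_2 + 1·M_3 = 6(Δ_2 - Δ_1) = -33
Natural end conditions: M_0 = M_3 = 0.
Hence M_0 = 0, M_1 = 6, M_2 = -15/2, M_3 = 0.
On [1, 2], p'(t) = b_2 + 2c_2·(t - 1) + 3d_2·(t - 1)² with b_2 = Δ_2 - h_2(2M_2 + M_3)/6 = -5/2, c_2 = M_2/2 = -15/4, d_2 = (M_3 - M_2)/(6h_2) = 5/4. So p'(1) = -5/2.

-2.5000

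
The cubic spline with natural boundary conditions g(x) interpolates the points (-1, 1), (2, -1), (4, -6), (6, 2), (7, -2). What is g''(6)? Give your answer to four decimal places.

Let M_i = g''(x_i). Step sizes h_i = 3, 2, 2, 1; slopes of the chords Δ_i = (y_(i+1) - y_i)/h_i = -2/3, -5/2, 4, -4.
  3·M_0 + 10·M_1 + 2·M_2 = 6(Δ_1 - Δ_0) = -11
  2·M_1 + 8·M_2 + 2·M_3 = 6(Δ_2 - Δ_1) = 39
  2·M_2 + 6·M_3 + 1·M_4 = 6(Δ_3 - Δ_2) = -48
Natural end conditions: M_0 = M_4 = 0.
Hence M_0 = 0, M_1 = -11/4, M_2 = 33/4, M_3 = -43/4, M_4 = 0.

-10.7500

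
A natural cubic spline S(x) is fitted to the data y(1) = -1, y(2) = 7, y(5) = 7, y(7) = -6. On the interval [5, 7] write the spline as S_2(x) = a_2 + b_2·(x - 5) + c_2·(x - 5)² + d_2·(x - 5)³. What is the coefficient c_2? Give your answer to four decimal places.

-1.1831

With σ_i denoting the second derivative at x_i, h_i = 1, 3, 2, and Δ_i = (y_(i+1) − y_i)/h_i = 8, 0, -13/2:
  1·σ_0 + 8·σ_1 + 3·σ_2 = 6(Δ_1 - Δ_0) = -48
  3·σ_1 + 10·σ_2 + 2·σ_3 = 6(Δ_2 - Δ_1) = -39
Natural end conditions: σ_0 = σ_3 = 0.
Forward elimination and back-substitution give σ_0 = 0, σ_1 = -363/71, σ_2 = -168/71, σ_3 = 0.
On [5, 7], with S_2(x) = a_2 + b_2·(x - 5) + c_2·(x - 5)² + d_2·(x - 5)³: c_2 = σ_2/2 = -84/71, d_2 = (σ_3 - σ_2)/(6h_2) = 14/71, b_2 = Δ_2 - h_2(2σ_2 + σ_3)/6 = -699/142.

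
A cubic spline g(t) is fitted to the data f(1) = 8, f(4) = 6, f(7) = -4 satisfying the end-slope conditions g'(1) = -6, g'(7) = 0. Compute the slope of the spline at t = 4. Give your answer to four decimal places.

With m_i denoting the second derivative at x_i, h_i = 3, 3, and Δ_i = (y_(i+1) − y_i)/h_i = -2/3, -10/3:
  3·m_0 + 12·m_1 + 3·m_2 = 6(Δ_1 - Δ_0) = -16
Clamped end conditions give two more equations: 2h_0·m_0 + h_0·m_1 = 6(Δ_0 - g'(1)) = 32 and h_1·m_1 + 2h_1·m_2 = 6(g'(7) - Δ_1) = 20.
Forward elimination and back-substitution give m_0 = 23/3, m_1 = -14/3, m_2 = 17/3.
On [4, 7], g'(t) = b_1 + 2c_1·(t - 4) + 3d_1·(t - 4)² with b_1 = Δ_1 - h_1(2m_1 + m_2)/6 = -3/2, c_1 = m_1/2 = -7/3, d_1 = (m_2 - m_1)/(6h_1) = 31/54. So g'(4) = -3/2.

-1.5000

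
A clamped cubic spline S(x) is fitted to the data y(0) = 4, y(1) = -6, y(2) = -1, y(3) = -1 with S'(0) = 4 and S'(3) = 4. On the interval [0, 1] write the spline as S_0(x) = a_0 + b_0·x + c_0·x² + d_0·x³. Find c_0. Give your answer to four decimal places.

With m_i denoting the second derivative at x_i, h_i = 1, 1, 1, and Δ_i = (y_(i+1) − y_i)/h_i = -10, 5, 0:
  1·m_0 + 4·m_1 + 1·m_2 = 6(Δ_1 - Δ_0) = 90
  1·m_1 + 4·m_2 + 1·m_3 = 6(Δ_2 - Δ_1) = -30
Clamped end conditions give two more equations: 2h_0·m_0 + h_0·m_1 = 6(Δ_0 - S'(0)) = -84 and h_2·m_2 + 2h_2·m_3 = 6(S'(3) - Δ_2) = 24.
Solving the tridiagonal system: m_0 = -322/5, m_1 = 224/5, m_2 = -124/5, m_3 = 122/5.
On [0, 1], with S_0(x) = a_0 + b_0·x + c_0·x² + d_0·x³: c_0 = m_0/2 = -161/5, d_0 = (m_1 - m_0)/(6h_0) = 91/5, b_0 = Δ_0 - h_0(2m_0 + m_1)/6 = 4.

-32.2000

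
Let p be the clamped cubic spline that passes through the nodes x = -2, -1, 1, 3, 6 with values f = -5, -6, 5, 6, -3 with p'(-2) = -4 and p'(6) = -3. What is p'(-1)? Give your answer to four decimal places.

2.3443

Let m_i = p''(x_i). Step sizes h_i = 1, 2, 2, 3; slopes of the chords Δ_i = (y_(i+1) - y_i)/h_i = -1, 11/2, 1/2, -3.
  1·m_0 + 6·m_1 + 2·m_2 = 6(Δ_1 - Δ_0) = 39
  2·m_1 + 8·m_2 + 2·m_3 = 6(Δ_2 - Δ_1) = -30
  2·m_2 + 10·m_3 + 3·m_4 = 6(Δ_3 - Δ_2) = -21
Clamped end conditions give two more equations: 2h_0·m_0 + h_0·m_1 = 6(Δ_0 - p'(-2)) = 18 and h_3·m_3 + 2h_3·m_4 = 6(p'(6) - Δ_3) = 0.
Solving: m_0 = 563/106, m_1 = 391/53, m_2 = -1121/212, m_3 = -65/53, m_4 = 65/106.
On [-1, 1], p'(x) = b_1 + 2c_1·(x + 1) + 3d_1·(x + 1)² with b_1 = Δ_1 - h_1(2m_1 + m_2)/6 = 497/212, c_1 = m_1/2 = 391/106, d_1 = (m_2 - m_1)/(6h_1) = -895/848. So p'(-1) = 497/212.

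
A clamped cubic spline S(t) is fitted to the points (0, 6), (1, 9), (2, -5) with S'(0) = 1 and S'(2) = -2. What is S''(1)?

-48

Write σ_i for S''(x_i). With h_i = 1, 1 and divided differences Δ_i = 3, -14, the continuity of S' gives the tridiagonal system
  1·σ_0 + 4·σ_1 + 1·σ_2 = 6(Δ_1 - Δ_0) = -102
Clamped end conditions give two more equations: 2h_0·σ_0 + h_0·σ_1 = 6(Δ_0 - S'(0)) = 12 and h_1·σ_1 + 2h_1·σ_2 = 6(S'(2) - Δ_1) = 72.
Solving: σ_0 = 30, σ_1 = -48, σ_2 = 60.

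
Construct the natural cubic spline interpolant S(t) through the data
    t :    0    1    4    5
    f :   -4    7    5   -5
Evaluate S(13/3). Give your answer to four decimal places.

1.9338

Let m_i = S''(x_i). Step sizes h_i = 1, 3, 1; slopes of the chords Δ_i = (y_(i+1) - y_i)/h_i = 11, -2/3, -10.
  1·m_0 + 8·m_1 + 3·m_2 = 6(Δ_1 - Δ_0) = -70
  3·m_1 + 8·m_2 + 1·m_3 = 6(Δ_2 - Δ_1) = -56
Natural end conditions: m_0 = m_3 = 0.
Solving the tridiagonal system: m_0 = 0, m_1 = -392/55, m_2 = -238/55, m_3 = 0.
On [4, 5], S(t) = 5 - 1412/165·(t - 4) - 119/55·(t - 4)² + 119/165·(t - 4)³.
With (t - 4) = 1/3: S(13/3) = 1723/891.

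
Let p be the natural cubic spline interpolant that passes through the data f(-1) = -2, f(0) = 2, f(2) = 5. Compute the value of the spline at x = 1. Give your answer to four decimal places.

Let M_i = p''(x_i). Step sizes h_i = 1, 2; slopes of the chords Δ_i = (y_(i+1) - y_i)/h_i = 4, 3/2.
  1·M_0 + 6·M_1 + 2·M_2 = 6(Δ_1 - Δ_0) = -15
Natural end conditions: M_0 = M_2 = 0.
Solving: M_0 = 0, M_1 = -5/2, M_2 = 0.
On [0, 2], p(x) = 2 + 19/6·x - 5/4·x² + 5/24·x³.
With x = 1: p(1) = 33/8.

4.1250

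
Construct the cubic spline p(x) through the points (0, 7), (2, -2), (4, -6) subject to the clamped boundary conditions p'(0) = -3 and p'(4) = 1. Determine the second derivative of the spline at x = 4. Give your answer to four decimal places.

3.6250

Let σ_i = p''(x_i). Step sizes h_i = 2, 2; slopes of the chords Δ_i = (y_(i+1) - y_i)/h_i = -9/2, -2.
  2·σ_0 + 8·σ_1 + 2·σ_2 = 6(Δ_1 - Δ_0) = 15
Clamped end conditions give two more equations: 2h_0·σ_0 + h_0·σ_1 = 6(Δ_0 - p'(0)) = -9 and h_1·σ_1 + 2h_1·σ_2 = 6(p'(4) - Δ_1) = 18.
Solving: σ_0 = -25/8, σ_1 = 7/4, σ_2 = 29/8.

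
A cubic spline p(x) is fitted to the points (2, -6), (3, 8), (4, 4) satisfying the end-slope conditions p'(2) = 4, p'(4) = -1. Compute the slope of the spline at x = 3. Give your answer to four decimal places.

Write σ_i for p''(x_i). With h_i = 1, 1 and divided differences Δ_i = 14, -4, the continuity of p' gives the tridiagonal system
  1·σ_0 + 4·σ_1 + 1·σ_2 = 6(Δ_1 - Δ_0) = -108
Clamped end conditions give two more equations: 2h_0·σ_0 + h_0·σ_1 = 6(Δ_0 - p'(2)) = 60 and h_1·σ_1 + 2h_1·σ_2 = 6(p'(4) - Δ_1) = 18.
Hence σ_0 = 109/2, σ_1 = -49, σ_2 = 67/2.
On [3, 4], p'(x) = b_1 + 2c_1·(x - 3) + 3d_1·(x - 3)² with b_1 = Δ_1 - h_1(2σ_1 + σ_2)/6 = 27/4, c_1 = σ_1/2 = -49/2, d_1 = (σ_2 - σ_1)/(6h_1) = 55/4. So p'(3) = 27/4.

6.7500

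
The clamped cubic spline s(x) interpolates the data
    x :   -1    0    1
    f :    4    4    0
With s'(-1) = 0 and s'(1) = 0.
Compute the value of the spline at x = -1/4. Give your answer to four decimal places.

4.4219

Put M_i = s'' at the i-th knot. Here h = (1, 1) and Δ = (0, -4), so the interior equations h_(i-1)·M_(i-1) + 2(h_(i-1)+h_i)·M_i + h_i·M_(i+1) = 6(Δ_i − Δ_(i-1)) read
  1·M_0 + 4·M_1 + 1·M_2 = 6(Δ_1 - Δ_0) = -24
Clamped end conditions give two more equations: 2h_0·M_0 + h_0·M_1 = 6(Δ_0 - s'(-1)) = 0 and h_1·M_1 + 2h_1·M_2 = 6(s'(1) - Δ_1) = 24.
Solving the tridiagonal system: M_0 = 6, M_1 = -12, M_2 = 18.
On [-1, 0], s(x) = 4 + 0·(x + 1) + 3·(x + 1)² - 3·(x + 1)³.
With (x + 1) = 3/4: s(-1/4) = 283/64.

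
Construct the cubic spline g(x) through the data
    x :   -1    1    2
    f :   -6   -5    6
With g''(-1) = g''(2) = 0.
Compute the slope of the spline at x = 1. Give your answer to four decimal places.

With σ_i denoting the second derivative at x_i, h_i = 2, 1, and Δ_i = (y_(i+1) − y_i)/h_i = 1/2, 11:
  2·σ_0 + 6·σ_1 + 1·σ_2 = 6(Δ_1 - Δ_0) = 63
Natural end conditions: σ_0 = σ_2 = 0.
Solving the tridiagonal system: σ_0 = 0, σ_1 = 21/2, σ_2 = 0.
On [1, 2], g'(x) = b_1 + 2c_1·(x - 1) + 3d_1·(x - 1)² with b_1 = Δ_1 - h_1(2σ_1 + σ_2)/6 = 15/2, c_1 = σ_1/2 = 21/4, d_1 = (σ_2 - σ_1)/(6h_1) = -7/4. So g'(1) = 15/2.

7.5000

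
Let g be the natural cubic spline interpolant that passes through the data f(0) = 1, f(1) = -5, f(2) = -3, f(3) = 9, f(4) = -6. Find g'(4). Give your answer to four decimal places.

Let M_i = g''(x_i). Step sizes h_i = 1, 1, 1, 1; slopes of the chords Δ_i = (y_(i+1) - y_i)/h_i = -6, 2, 12, -15.
  1·M_0 + 4·M_1 + 1·M_2 = 6(Δ_1 - Δ_0) = 48
  1·M_1 + 4·M_2 + 1·M_3 = 6(Δ_2 - Δ_1) = 60
  1·M_2 + 4·M_3 + 1·M_4 = 6(Δ_3 - Δ_2) = -162
Natural end conditions: M_0 = M_4 = 0.
Hence M_0 = 0, M_1 = 159/28, M_2 = 177/7, M_3 = -1311/28, M_4 = 0.
On [3, 4], g'(x) = b_3 + 2c_3·(x - 3) + 3d_3·(x - 3)² with b_3 = Δ_3 - h_3(2M_3 + M_4)/6 = 17/28, c_3 = M_3/2 = -1311/56, d_3 = (M_4 - M_3)/(6h_3) = 437/56. So g'(4) = -1277/56.

-22.8036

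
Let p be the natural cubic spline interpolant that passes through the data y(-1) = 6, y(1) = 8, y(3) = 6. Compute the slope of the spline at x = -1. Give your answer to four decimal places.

With σ_i denoting the second derivative at x_i, h_i = 2, 2, and Δ_i = (y_(i+1) − y_i)/h_i = 1, -1:
  2·σ_0 + 8·σ_1 + 2·σ_2 = 6(Δ_1 - Δ_0) = -12
Natural end conditions: σ_0 = σ_2 = 0.
Forward elimination and back-substitution give σ_0 = 0, σ_1 = -3/2, σ_2 = 0.
On [-1, 1], p'(x) = b_0 + 2c_0·(x + 1) + 3d_0·(x + 1)² with b_0 = Δ_0 - h_0(2σ_0 + σ_1)/6 = 3/2, c_0 = σ_0/2 = 0, d_0 = (σ_1 - σ_0)/(6h_0) = -1/8. So p'(-1) = 3/2.

1.5000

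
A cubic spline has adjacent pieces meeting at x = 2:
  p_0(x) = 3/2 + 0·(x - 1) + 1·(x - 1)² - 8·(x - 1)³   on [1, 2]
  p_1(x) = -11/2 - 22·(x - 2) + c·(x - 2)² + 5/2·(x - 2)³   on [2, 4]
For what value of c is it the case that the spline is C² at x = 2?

p_0''(x) = 2 - 48·(x - 1), so p_0''(2) = -46. On the right, p_1''(2) = 2c, so c = -23.

-23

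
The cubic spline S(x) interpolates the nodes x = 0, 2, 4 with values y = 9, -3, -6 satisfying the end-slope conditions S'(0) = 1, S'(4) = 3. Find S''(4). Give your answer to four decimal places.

3.8750

Put M_i = S'' at the i-th knot. Here h = (2, 2) and Δ = (-6, -3/2), so the interior equations h_(i-1)·M_(i-1) + 2(h_(i-1)+h_i)·M_i + h_i·M_(i+1) = 6(Δ_i − Δ_(i-1)) read
  2·M_0 + 8·M_1 + 2·M_2 = 6(Δ_1 - Δ_0) = 27
Clamped end conditions give two more equations: 2h_0·M_0 + h_0·M_1 = 6(Δ_0 - S'(0)) = -42 and h_1·M_1 + 2h_1·M_2 = 6(S'(4) - Δ_1) = 27.
Solving: M_0 = -107/8, M_1 = 23/4, M_2 = 31/8.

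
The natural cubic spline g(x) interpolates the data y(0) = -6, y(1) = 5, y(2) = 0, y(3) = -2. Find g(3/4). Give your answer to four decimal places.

With σ_i denoting the second derivative at x_i, h_i = 1, 1, 1, and Δ_i = (y_(i+1) − y_i)/h_i = 11, -5, -2:
  1·σ_0 + 4·σ_1 + 1·σ_2 = 6(Δ_1 - Δ_0) = -96
  1·σ_1 + 4·σ_2 + 1·σ_3 = 6(Δ_2 - Δ_1) = 18
Natural end conditions: σ_0 = σ_3 = 0.
Hence σ_0 = 0, σ_1 = -134/5, σ_2 = 56/5, σ_3 = 0.
On [0, 1], g(x) = -6 + 232/15·x + 0·x² - 67/15·x³.
With x = 3/4: g(3/4) = 1189/320.

3.7156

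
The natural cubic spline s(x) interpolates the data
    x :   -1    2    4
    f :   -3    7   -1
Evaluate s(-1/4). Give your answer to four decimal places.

1.0469

Put M_i = s'' at the i-th knot. Here h = (3, 2) and Δ = (10/3, -4), so the interior equations h_(i-1)·M_(i-1) + 2(h_(i-1)+h_i)·M_i + h_i·M_(i+1) = 6(Δ_i − Δ_(i-1)) read
  3·M_0 + 10·M_1 + 2·M_2 = 6(Δ_1 - Δ_0) = -44
Natural end conditions: M_0 = M_2 = 0.
Solving: M_0 = 0, M_1 = -22/5, M_2 = 0.
On [-1, 2], s(x) = -3 + 83/15·(x + 1) + 0·(x + 1)² - 11/45·(x + 1)³.
With (x + 1) = 3/4: s(-1/4) = 67/64.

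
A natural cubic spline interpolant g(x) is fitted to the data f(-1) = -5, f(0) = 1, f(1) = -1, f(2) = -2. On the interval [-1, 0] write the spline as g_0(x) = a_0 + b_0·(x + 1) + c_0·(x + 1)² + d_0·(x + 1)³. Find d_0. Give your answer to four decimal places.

-2.2000

Let m_i = g''(x_i). Step sizes h_i = 1, 1, 1; slopes of the chords Δ_i = (y_(i+1) - y_i)/h_i = 6, -2, -1.
  1·m_0 + 4·m_1 + 1·m_2 = 6(Δ_1 - Δ_0) = -48
  1·m_1 + 4·m_2 + 1·m_3 = 6(Δ_2 - Δ_1) = 6
Natural end conditions: m_0 = m_3 = 0.
Hence m_0 = 0, m_1 = -66/5, m_2 = 24/5, m_3 = 0.
On [-1, 0], with g_0(x) = a_0 + b_0·(x + 1) + c_0·(x + 1)² + d_0·(x + 1)³: c_0 = m_0/2 = 0, d_0 = (m_1 - m_0)/(6h_0) = -11/5, b_0 = Δ_0 - h_0(2m_0 + m_1)/6 = 41/5.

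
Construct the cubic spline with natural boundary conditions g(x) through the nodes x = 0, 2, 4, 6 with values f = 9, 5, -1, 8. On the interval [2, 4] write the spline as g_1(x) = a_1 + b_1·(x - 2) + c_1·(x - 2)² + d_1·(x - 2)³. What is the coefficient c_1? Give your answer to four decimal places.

With m_i denoting the second derivative at x_i, h_i = 2, 2, 2, and Δ_i = (y_(i+1) − y_i)/h_i = -2, -3, 9/2:
  2·m_0 + 8·m_1 + 2·m_2 = 6(Δ_1 - Δ_0) = -6
  2·m_1 + 8·m_2 + 2·m_3 = 6(Δ_2 - Δ_1) = 45
Natural end conditions: m_0 = m_3 = 0.
Solving: m_0 = 0, m_1 = -23/10, m_2 = 31/5, m_3 = 0.
On [2, 4], with g_1(x) = a_1 + b_1·(x - 2) + c_1·(x - 2)² + d_1·(x - 2)³: c_1 = m_1/2 = -23/20, d_1 = (m_2 - m_1)/(6h_1) = 17/24, b_1 = Δ_1 - h_1(2m_1 + m_2)/6 = -53/15.

-1.1500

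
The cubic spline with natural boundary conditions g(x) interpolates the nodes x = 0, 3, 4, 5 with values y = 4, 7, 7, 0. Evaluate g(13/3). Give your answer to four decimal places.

Let σ_i = g''(x_i). Step sizes h_i = 3, 1, 1; slopes of the chords Δ_i = (y_(i+1) - y_i)/h_i = 1, 0, -7.
  3·σ_0 + 8·σ_1 + 1·σ_2 = 6(Δ_1 - Δ_0) = -6
  1·σ_1 + 4·σ_2 + 1·σ_3 = 6(Δ_2 - Δ_1) = -42
Natural end conditions: σ_0 = σ_3 = 0.
Hence σ_0 = 0, σ_1 = 18/31, σ_2 = -330/31, σ_3 = 0.
On [4, 5], g(x) = 7 - 107/31·(x - 4) - 165/31·(x - 4)² + 55/31·(x - 4)³.
With (x - 4) = 1/3: g(13/3) = 4456/837.

5.3238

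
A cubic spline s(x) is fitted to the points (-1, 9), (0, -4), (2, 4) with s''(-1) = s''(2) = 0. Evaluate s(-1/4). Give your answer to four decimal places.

With M_i denoting the second derivative at x_i, h_i = 1, 2, and Δ_i = (y_(i+1) − y_i)/h_i = -13, 4:
  1·M_0 + 6·M_1 + 2·M_2 = 6(Δ_1 - Δ_0) = 102
Natural end conditions: M_0 = M_2 = 0.
Solving the tridiagonal system: M_0 = 0, M_1 = 17, M_2 = 0.
On [-1, 0], s(x) = 9 - 95/6·(x + 1) + 0·(x + 1)² + 17/6·(x + 1)³.
With (x + 1) = 3/4: s(-1/4) = -215/128.

-1.6797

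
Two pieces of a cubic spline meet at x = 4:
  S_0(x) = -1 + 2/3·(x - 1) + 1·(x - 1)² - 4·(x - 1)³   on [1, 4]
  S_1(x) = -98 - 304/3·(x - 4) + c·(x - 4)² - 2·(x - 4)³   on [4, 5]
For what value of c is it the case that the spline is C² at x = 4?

S_0''(x) = 2 - 24·(x - 1), so S_0''(4) = -70. On the right, S_1''(4) = 2c, so c = -35.

-35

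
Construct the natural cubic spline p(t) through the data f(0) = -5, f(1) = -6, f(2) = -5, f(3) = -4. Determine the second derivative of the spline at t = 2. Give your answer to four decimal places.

-0.8000

Put σ_i = p'' at the i-th knot. Here h = (1, 1, 1) and Δ = (-1, 1, 1), so the interior equations h_(i-1)·σ_(i-1) + 2(h_(i-1)+h_i)·σ_i + h_i·σ_(i+1) = 6(Δ_i − Δ_(i-1)) read
  1·σ_0 + 4·σ_1 + 1·σ_2 = 6(Δ_1 - Δ_0) = 12
  1·σ_1 + 4·σ_2 + 1·σ_3 = 6(Δ_2 - Δ_1) = 0
Natural end conditions: σ_0 = σ_3 = 0.
Hence σ_0 = 0, σ_1 = 16/5, σ_2 = -4/5, σ_3 = 0.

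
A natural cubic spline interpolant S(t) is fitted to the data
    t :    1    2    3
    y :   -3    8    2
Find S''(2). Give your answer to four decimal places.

-25.5000

Put m_i = S'' at the i-th knot. Here h = (1, 1) and Δ = (11, -6), so the interior equations h_(i-1)·m_(i-1) + 2(h_(i-1)+h_i)·m_i + h_i·m_(i+1) = 6(Δ_i − Δ_(i-1)) read
  1·m_0 + 4·m_1 + 1·m_2 = 6(Δ_1 - Δ_0) = -102
Natural end conditions: m_0 = m_2 = 0.
Hence m_0 = 0, m_1 = -51/2, m_2 = 0.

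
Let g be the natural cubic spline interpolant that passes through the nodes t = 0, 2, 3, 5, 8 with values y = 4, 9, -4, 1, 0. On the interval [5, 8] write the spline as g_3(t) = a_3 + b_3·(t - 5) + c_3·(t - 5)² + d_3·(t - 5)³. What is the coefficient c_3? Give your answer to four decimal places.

Put σ_i = g'' at the i-th knot. Here h = (2, 1, 2, 3) and Δ = (5/2, -13, 5/2, -1/3), so the interior equations h_(i-1)·σ_(i-1) + 2(h_(i-1)+h_i)·σ_i + h_i·σ_(i+1) = 6(Δ_i − Δ_(i-1)) read
  2·σ_0 + 6·σ_1 + 1·σ_2 = 6(Δ_1 - Δ_0) = -93
  1·σ_1 + 6·σ_2 + 2·σ_3 = 6(Δ_2 - Δ_1) = 93
  2·σ_2 + 10·σ_3 + 3·σ_4 = 6(Δ_3 - Δ_2) = -17
Natural end conditions: σ_0 = σ_4 = 0.
Solving: σ_0 = 0, σ_1 = -3086/163, σ_2 = 3357/163, σ_3 = -1897/326, σ_4 = 0.
On [5, 8], with g_3(t) = a_3 + b_3·(t - 5) + c_3·(t - 5)² + d_3·(t - 5)³: c_3 = σ_3/2 = -1897/652, d_3 = (σ_4 - σ_3)/(6h_3) = 1897/5868, b_3 = Δ_3 - h_3(2σ_3 + σ_4)/6 = 5365/978.

-2.9095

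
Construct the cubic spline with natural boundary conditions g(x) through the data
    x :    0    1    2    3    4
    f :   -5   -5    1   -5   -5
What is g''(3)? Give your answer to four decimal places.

Let m_i = g''(x_i). Step sizes h_i = 1, 1, 1, 1; slopes of the chords Δ_i = (y_(i+1) - y_i)/h_i = 0, 6, -6, 0.
  1·m_0 + 4·m_1 + 1·m_2 = 6(Δ_1 - Δ_0) = 36
  1·m_1 + 4·m_2 + 1·m_3 = 6(Δ_2 - Δ_1) = -72
  1·m_2 + 4·m_3 + 1·m_4 = 6(Δ_3 - Δ_2) = 36
Natural end conditions: m_0 = m_4 = 0.
Hence m_0 = 0, m_1 = 108/7, m_2 = -180/7, m_3 = 108/7, m_4 = 0.

15.4286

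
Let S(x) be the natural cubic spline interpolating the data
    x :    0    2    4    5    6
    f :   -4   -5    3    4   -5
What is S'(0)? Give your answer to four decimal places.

Let M_i = S''(x_i). Step sizes h_i = 2, 2, 1, 1; slopes of the chords Δ_i = (y_(i+1) - y_i)/h_i = -1/2, 4, 1, -9.
  2·M_0 + 8·M_1 + 2·M_2 = 6(Δ_1 - Δ_0) = 27
  2·M_1 + 6·M_2 + 1·M_3 = 6(Δ_2 - Δ_1) = -18
  1·M_2 + 4·M_3 + 1·M_4 = 6(Δ_3 - Δ_2) = -60
Natural end conditions: M_0 = M_4 = 0.
Solving the tridiagonal system: M_0 = 0, M_1 = 215/56, M_2 = -13/7, M_3 = -407/28, M_4 = 0.
On [0, 2], S'(x) = b_0 + 2c_0·x + 3d_0·x² with b_0 = Δ_0 - h_0(2M_0 + M_1)/6 = -299/168, c_0 = M_0/2 = 0, d_0 = (M_1 - M_0)/(6h_0) = 215/672. So S'(0) = -299/168.

-1.7798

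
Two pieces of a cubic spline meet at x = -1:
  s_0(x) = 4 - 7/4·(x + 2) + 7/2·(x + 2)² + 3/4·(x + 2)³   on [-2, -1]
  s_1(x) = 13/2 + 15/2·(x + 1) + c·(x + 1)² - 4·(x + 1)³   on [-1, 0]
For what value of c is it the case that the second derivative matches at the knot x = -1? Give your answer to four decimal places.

s_0''(x) = 7 + 9/2·(x + 2), so s_0''(-1) = 23/2. On the right, s_1''(-1) = 2c, so c = 23/4.

5.7500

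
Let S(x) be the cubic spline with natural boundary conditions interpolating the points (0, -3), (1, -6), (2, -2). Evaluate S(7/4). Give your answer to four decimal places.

-3.4102

Put M_i = S'' at the i-th knot. Here h = (1, 1) and Δ = (-3, 4), so the interior equations h_(i-1)·M_(i-1) + 2(h_(i-1)+h_i)·M_i + h_i·M_(i+1) = 6(Δ_i − Δ_(i-1)) read
  1·M_0 + 4·M_1 + 1·M_2 = 6(Δ_1 - Δ_0) = 42
Natural end conditions: M_0 = M_2 = 0.
Solving the tridiagonal system: M_0 = 0, M_1 = 21/2, M_2 = 0.
On [1, 2], S(x) = -6 + 1/2·(x - 1) + 21/4·(x - 1)² - 7/4·(x - 1)³.
With (x - 1) = 3/4: S(7/4) = -873/256.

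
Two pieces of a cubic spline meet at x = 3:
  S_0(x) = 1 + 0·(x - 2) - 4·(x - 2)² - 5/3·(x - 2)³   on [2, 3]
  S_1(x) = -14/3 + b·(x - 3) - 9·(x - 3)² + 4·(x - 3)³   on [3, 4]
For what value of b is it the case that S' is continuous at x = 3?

S_0'(x) = 0 - 8·(x - 2) - 5·(x - 2)², so S_0'(3) = -13. On the right, S_1'(3) = b, so b = -13.

-13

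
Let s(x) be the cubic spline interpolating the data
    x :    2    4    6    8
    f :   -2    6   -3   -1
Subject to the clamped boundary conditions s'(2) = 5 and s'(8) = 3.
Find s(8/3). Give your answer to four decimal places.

Put σ_i = s'' at the i-th knot. Here h = (2, 2, 2) and Δ = (4, -9/2, 1), so the interior equations h_(i-1)·σ_(i-1) + 2(h_(i-1)+h_i)·σ_i + h_i·σ_(i+1) = 6(Δ_i − Δ_(i-1)) read
  2·σ_0 + 8·σ_1 + 2·σ_2 = 6(Δ_1 - Δ_0) = -51
  2·σ_1 + 8·σ_2 + 2·σ_3 = 6(Δ_2 - Δ_1) = 33
Clamped end conditions give two more equations: 2h_0·σ_0 + h_0·σ_1 = 6(Δ_0 - s'(2)) = -6 and h_2·σ_2 + 2h_2·σ_3 = 6(s'(8) - Δ_2) = 12.
Forward elimination and back-substitution give σ_0 = 17/6, σ_1 = -26/3, σ_2 = 19/3, σ_3 = -1/6.
On [2, 4], s(x) = -2 + 5·(x - 2) + 17/12·(x - 2)² - 23/24·(x - 2)³.
With (x - 2) = 2/3: s(8/3) = 136/81.

1.6790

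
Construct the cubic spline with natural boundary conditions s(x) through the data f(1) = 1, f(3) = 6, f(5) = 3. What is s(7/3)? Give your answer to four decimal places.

With σ_i denoting the second derivative at x_i, h_i = 2, 2, and Δ_i = (y_(i+1) − y_i)/h_i = 5/2, -3/2:
  2·σ_0 + 8·σ_1 + 2·σ_2 = 6(Δ_1 - Δ_0) = -24
Natural end conditions: σ_0 = σ_2 = 0.
Solving the tridiagonal system: σ_0 = 0, σ_1 = -3, σ_2 = 0.
On [1, 3], s(x) = 1 + 7/2·(x - 1) + 0·(x - 1)² - 1/4·(x - 1)³.
With (x - 1) = 4/3: s(7/3) = 137/27.

5.0741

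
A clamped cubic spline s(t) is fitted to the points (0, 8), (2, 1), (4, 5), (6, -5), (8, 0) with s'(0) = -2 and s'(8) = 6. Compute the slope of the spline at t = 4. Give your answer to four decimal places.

-1.4286

Put M_i = s'' at the i-th knot. Here h = (2, 2, 2, 2) and Δ = (-7/2, 2, -5, 5/2), so the interior equations h_(i-1)·M_(i-1) + 2(h_(i-1)+h_i)·M_i + h_i·M_(i+1) = 6(Δ_i − Δ_(i-1)) read
  2·M_0 + 8·M_1 + 2·M_2 = 6(Δ_1 - Δ_0) = 33
  2·M_1 + 8·M_2 + 2·M_3 = 6(Δ_2 - Δ_1) = -42
  2·M_2 + 8·M_3 + 2·M_4 = 6(Δ_3 - Δ_2) = 45
Clamped end conditions give two more equations: 2h_0·M_0 + h_0·M_1 = 6(Δ_0 - s'(0)) = -9 and h_3·M_3 + 2h_3·M_4 = 6(s'(8) - Δ_3) = 21.
Solving the tridiagonal system: M_0 = -349/56, M_1 = 223/28, M_2 = -73/8, M_3 = 211/28, M_4 = 83/56.
On [4, 6], s'(t) = b_2 + 2c_2·(t - 4) + 3d_2·(t - 4)² with b_2 = Δ_2 - h_2(2M_2 + M_3)/6 = -10/7, c_2 = M_2/2 = -73/16, d_2 = (M_3 - M_2)/(6h_2) = 311/224. So s'(4) = -10/7.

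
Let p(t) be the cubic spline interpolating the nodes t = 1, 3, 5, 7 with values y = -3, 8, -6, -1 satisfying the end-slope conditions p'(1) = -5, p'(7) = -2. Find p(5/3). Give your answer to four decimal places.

Put σ_i = p'' at the i-th knot. Here h = (2, 2, 2) and Δ = (11/2, -7, 5/2), so the interior equations h_(i-1)·σ_(i-1) + 2(h_(i-1)+h_i)·σ_i + h_i·σ_(i+1) = 6(Δ_i − Δ_(i-1)) read
  2·σ_0 + 8·σ_1 + 2·σ_2 = 6(Δ_1 - Δ_0) = -75
  2·σ_1 + 8·σ_2 + 2·σ_3 = 6(Δ_2 - Δ_1) = 57
Clamped end conditions give two more equations: 2h_0·σ_0 + h_0·σ_1 = 6(Δ_0 - p'(1)) = 63 and h_2·σ_2 + 2h_2·σ_3 = 6(p'(7) - Δ_2) = -27.
Solving the tridiagonal system: σ_0 = 128/5, σ_1 = -197/10, σ_2 = 157/10, σ_3 = -73/5.
On [1, 3], p(t) = -3 - 5·(t - 1) + 64/5·(t - 1)² - 151/40·(t - 1)³.
With (t - 1) = 2/3: p(5/3) = -238/135.

-1.7630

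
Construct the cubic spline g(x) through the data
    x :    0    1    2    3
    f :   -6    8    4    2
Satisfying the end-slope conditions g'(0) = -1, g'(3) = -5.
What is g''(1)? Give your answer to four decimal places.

Put m_i = g'' at the i-th knot. Here h = (1, 1, 1) and Δ = (14, -4, -2), so the interior equations h_(i-1)·m_(i-1) + 2(h_(i-1)+h_i)·m_i + h_i·m_(i+1) = 6(Δ_i − Δ_(i-1)) read
  1·m_0 + 4·m_1 + 1·m_2 = 6(Δ_1 - Δ_0) = -108
  1·m_1 + 4·m_2 + 1·m_3 = 6(Δ_2 - Δ_1) = 12
Clamped end conditions give two more equations: 2h_0·m_0 + h_0·m_1 = 6(Δ_0 - g'(0)) = 90 and h_2·m_2 + 2h_2·m_3 = 6(g'(3) - Δ_2) = -18.
Forward elimination and back-substitution give m_0 = 1046/15, m_1 = -742/15, m_2 = 302/15, m_3 = -286/15.

-49.4667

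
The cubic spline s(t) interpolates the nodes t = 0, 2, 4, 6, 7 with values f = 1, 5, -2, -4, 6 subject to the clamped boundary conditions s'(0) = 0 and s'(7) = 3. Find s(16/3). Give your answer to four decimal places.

With m_i denoting the second derivative at x_i, h_i = 2, 2, 2, 1, and Δ_i = (y_(i+1) − y_i)/h_i = 2, -7/2, -1, 10:
  2·m_0 + 8·m_1 + 2·m_2 = 6(Δ_1 - Δ_0) = -33
  2·m_1 + 8·m_2 + 2·m_3 = 6(Δ_2 - Δ_1) = 15
  2·m_2 + 6·m_3 + 1·m_4 = 6(Δ_3 - Δ_2) = 66
Clamped end conditions give two more equations: 2h_0·m_0 + h_0·m_1 = 6(Δ_0 - s'(0)) = 12 and h_3·m_3 + 2h_3·m_4 = 6(s'(7) - Δ_3) = -42.
Solving: m_0 = 975/172, m_1 = -459/86, m_2 = -141/172, m_3 = 693/43, m_4 = -2499/86.
On [4, 6], s(t) = -2 - 501/86·(t - 4) - 141/344·(t - 4)² + 971/688·(t - 4)³.
With (t - 4) = 4/3: s(16/3) = -8302/1161.

-7.1507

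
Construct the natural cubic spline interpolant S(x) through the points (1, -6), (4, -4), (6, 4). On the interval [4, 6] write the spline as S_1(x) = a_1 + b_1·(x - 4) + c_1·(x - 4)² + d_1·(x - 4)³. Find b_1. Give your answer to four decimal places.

Write m_i for S''(x_i). With h_i = 3, 2 and divided differences Δ_i = 2/3, 4, the continuity of S' gives the tridiagonal system
  3·m_0 + 10·m_1 + 2·m_2 = 6(Δ_1 - Δ_0) = 20
Natural end conditions: m_0 = m_2 = 0.
Solving the tridiagonal system: m_0 = 0, m_1 = 2, m_2 = 0.
On [4, 6], with S_1(x) = a_1 + b_1·(x - 4) + c_1·(x - 4)² + d_1·(x - 4)³: c_1 = m_1/2 = 1, d_1 = (m_2 - m_1)/(6h_1) = -1/6, b_1 = Δ_1 - h_1(2m_1 + m_2)/6 = 8/3.

2.6667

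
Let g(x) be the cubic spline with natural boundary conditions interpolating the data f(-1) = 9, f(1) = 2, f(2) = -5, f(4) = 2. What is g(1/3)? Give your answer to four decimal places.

With σ_i denoting the second derivative at x_i, h_i = 2, 1, 2, and Δ_i = (y_(i+1) − y_i)/h_i = -7/2, -7, 7/2:
  2·σ_0 + 6·σ_1 + 1·σ_2 = 6(Δ_1 - Δ_0) = -21
  1·σ_1 + 6·σ_2 + 2·σ_3 = 6(Δ_2 - Δ_1) = 63
Natural end conditions: σ_0 = σ_3 = 0.
Hence σ_0 = 0, σ_1 = -27/5, σ_2 = 57/5, σ_3 = 0.
On [-1, 1], g(x) = 9 - 17/10·(x + 1) + 0·(x + 1)² - 9/20·(x + 1)³.
With (x + 1) = 4/3: g(1/3) = 17/3.

5.6667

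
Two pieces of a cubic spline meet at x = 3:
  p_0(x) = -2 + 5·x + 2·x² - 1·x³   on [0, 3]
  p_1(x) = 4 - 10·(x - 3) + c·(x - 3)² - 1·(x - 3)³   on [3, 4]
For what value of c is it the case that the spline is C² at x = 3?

p_0''(x) = 4 - 6·x, so p_0''(3) = -14. On the right, p_1''(3) = 2c, so c = -7.

-7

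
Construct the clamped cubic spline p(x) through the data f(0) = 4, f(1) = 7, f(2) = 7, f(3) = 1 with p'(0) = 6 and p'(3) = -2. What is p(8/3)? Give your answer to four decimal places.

Let M_i = p''(x_i). Step sizes h_i = 1, 1, 1; slopes of the chords Δ_i = (y_(i+1) - y_i)/h_i = 3, 0, -6.
  1·M_0 + 4·M_1 + 1·M_2 = 6(Δ_1 - Δ_0) = -18
  1·M_1 + 4·M_2 + 1·M_3 = 6(Δ_2 - Δ_1) = -36
Clamped end conditions give two more equations: 2h_0·M_0 + h_0·M_1 = 6(Δ_0 - p'(0)) = -18 and h_2·M_2 + 2h_2·M_3 = 6(p'(3) - Δ_2) = 24.
Hence M_0 = -146/15, M_1 = 22/15, M_2 = -212/15, M_3 = 286/15.
On [2, 3], p(x) = 7 - 67/15·(x - 2) - 106/15·(x - 2)² + 83/15·(x - 2)³.
With (x - 2) = 2/3: p(8/3) = 1021/405.

2.5210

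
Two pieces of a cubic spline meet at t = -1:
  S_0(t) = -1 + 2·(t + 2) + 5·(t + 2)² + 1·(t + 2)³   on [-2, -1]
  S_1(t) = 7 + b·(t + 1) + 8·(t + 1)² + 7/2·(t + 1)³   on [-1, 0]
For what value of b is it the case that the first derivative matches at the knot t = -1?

15

S_0'(t) = 2 + 10·(t + 2) + 3·(t + 2)², so S_0'(-1) = 15. On the right, S_1'(-1) = b, so b = 15.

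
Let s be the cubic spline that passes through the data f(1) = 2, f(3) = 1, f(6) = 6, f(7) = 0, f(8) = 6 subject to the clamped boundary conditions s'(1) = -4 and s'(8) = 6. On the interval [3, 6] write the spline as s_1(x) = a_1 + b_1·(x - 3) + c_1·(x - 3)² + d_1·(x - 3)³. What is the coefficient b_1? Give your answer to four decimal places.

Let σ_i = s''(x_i). Step sizes h_i = 2, 3, 1, 1; slopes of the chords Δ_i = (y_(i+1) - y_i)/h_i = -1/2, 5/3, -6, 6.
  2·σ_0 + 10·σ_1 + 3·σ_2 = 6(Δ_1 - Δ_0) = 13
  3·σ_1 + 8·σ_2 + 1·σ_3 = 6(Δ_2 - Δ_1) = -46
  1·σ_2 + 4·σ_3 + 1·σ_4 = 6(Δ_3 - Δ_2) = 72
Clamped end conditions give two more equations: 2h_0·σ_0 + h_0·σ_1 = 6(Δ_0 - s'(1)) = 21 and h_3·σ_3 + 2h_3·σ_4 = 6(s'(8) - Δ_3) = 0.
Solving: σ_0 = 1939/564, σ_1 = 511/141, σ_2 = -2831/282, σ_3 = 3305/141, σ_4 = -3305/282.
On [3, 6], with s_1(x) = a_1 + b_1·(x - 3) + c_1·(x - 3)² + d_1·(x - 3)³: c_1 = σ_1/2 = 511/282, d_1 = (σ_2 - σ_1)/(6h_1) = -3853/5076, b_1 = Δ_1 - h_1(2σ_1 + σ_2)/6 = 1727/564.

3.0621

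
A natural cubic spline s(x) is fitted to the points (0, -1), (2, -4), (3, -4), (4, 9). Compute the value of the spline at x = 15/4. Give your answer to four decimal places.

Write σ_i for s''(x_i). With h_i = 2, 1, 1 and divided differences Δ_i = -3/2, 0, 13, the continuity of s' gives the tridiagonal system
  2·σ_0 + 6·σ_1 + 1·σ_2 = 6(Δ_1 - Δ_0) = 9
  1·σ_1 + 4·σ_2 + 1·σ_3 = 6(Δ_2 - Δ_1) = 78
Natural end conditions: σ_0 = σ_3 = 0.
Solving: σ_0 = 0, σ_1 = -42/23, σ_2 = 459/23, σ_3 = 0.
On [3, 4], s(x) = -4 + 146/23·(x - 3) + 459/46·(x - 3)² - 153/46·(x - 3)³.
With (x - 3) = 3/4: s(15/4) = 14633/2944.

4.9704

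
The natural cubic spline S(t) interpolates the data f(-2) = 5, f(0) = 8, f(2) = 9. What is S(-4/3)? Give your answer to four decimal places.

6.1481

With m_i denoting the second derivative at x_i, h_i = 2, 2, and Δ_i = (y_(i+1) − y_i)/h_i = 3/2, 1/2:
  2·m_0 + 8·m_1 + 2·m_2 = 6(Δ_1 - Δ_0) = -6
Natural end conditions: m_0 = m_2 = 0.
Solving the tridiagonal system: m_0 = 0, m_1 = -3/4, m_2 = 0.
On [-2, 0], S(t) = 5 + 7/4·(t + 2) + 0·(t + 2)² - 1/16·(t + 2)³.
With (t + 2) = 2/3: S(-4/3) = 166/27.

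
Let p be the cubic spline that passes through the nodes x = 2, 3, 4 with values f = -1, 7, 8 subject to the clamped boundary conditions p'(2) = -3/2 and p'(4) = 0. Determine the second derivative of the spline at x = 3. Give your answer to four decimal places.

Write M_i for p''(x_i). With h_i = 1, 1 and divided differences Δ_i = 8, 1, the continuity of p' gives the tridiagonal system
  1·M_0 + 4·M_1 + 1·M_2 = 6(Δ_1 - Δ_0) = -42
Clamped end conditions give two more equations: 2h_0·M_0 + h_0·M_1 = 6(Δ_0 - p'(2)) = 57 and h_1·M_1 + 2h_1·M_2 = 6(p'(4) - Δ_1) = -6.
Forward elimination and back-substitution give M_0 = 159/4, M_1 = -45/2, M_2 = 33/4.

-22.5000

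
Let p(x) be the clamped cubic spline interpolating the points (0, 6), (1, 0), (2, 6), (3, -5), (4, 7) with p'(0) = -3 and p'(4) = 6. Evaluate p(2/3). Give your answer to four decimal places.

Put M_i = p'' at the i-th knot. Here h = (1, 1, 1, 1) and Δ = (-6, 6, -11, 12), so the interior equations h_(i-1)·M_(i-1) + 2(h_(i-1)+h_i)·M_i + h_i·M_(i+1) = 6(Δ_i − Δ_(i-1)) read
  1·M_0 + 4·M_1 + 1·M_2 = 6(Δ_1 - Δ_0) = 72
  1·M_1 + 4·M_2 + 1·M_3 = 6(Δ_2 - Δ_1) = -102
  1·M_2 + 4·M_3 + 1·M_4 = 6(Δ_3 - Δ_2) = 138
Clamped end conditions give two more equations: 2h_0·M_0 + h_0·M_1 = 6(Δ_0 - p'(0)) = -18 and h_3·M_3 + 2h_3·M_4 = 6(p'(4) - Δ_3) = -36.
Solving the tridiagonal system: M_0 = -387/14, M_1 = 261/7, M_2 = -99/2, M_3 = 411/7, M_4 = -663/14.
On [0, 1], p(x) = 6 - 3·x - 387/28·x² + 303/28·x³.
With x = 2/3: p(2/3) = 67/63.

1.0635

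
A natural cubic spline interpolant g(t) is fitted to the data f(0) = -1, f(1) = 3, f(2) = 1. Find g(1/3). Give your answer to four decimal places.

0.7778

With M_i denoting the second derivative at x_i, h_i = 1, 1, and Δ_i = (y_(i+1) − y_i)/h_i = 4, -2:
  1·M_0 + 4·M_1 + 1·M_2 = 6(Δ_1 - Δ_0) = -36
Natural end conditions: M_0 = M_2 = 0.
Hence M_0 = 0, M_1 = -9, M_2 = 0.
On [0, 1], g(t) = -1 + 11/2·t + 0·t² - 3/2·t³.
With t = 1/3: g(1/3) = 7/9.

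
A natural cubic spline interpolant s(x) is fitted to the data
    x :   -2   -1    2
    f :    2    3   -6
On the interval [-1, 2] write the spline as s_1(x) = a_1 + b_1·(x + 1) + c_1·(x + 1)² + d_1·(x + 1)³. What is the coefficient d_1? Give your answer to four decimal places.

0.1667

Let M_i = s''(x_i). Step sizes h_i = 1, 3; slopes of the chords Δ_i = (y_(i+1) - y_i)/h_i = 1, -3.
  1·M_0 + 8·M_1 + 3·M_2 = 6(Δ_1 - Δ_0) = -24
Natural end conditions: M_0 = M_2 = 0.
Forward elimination and back-substitution give M_0 = 0, M_1 = -3, M_2 = 0.
On [-1, 2], with s_1(x) = a_1 + b_1·(x + 1) + c_1·(x + 1)² + d_1·(x + 1)³: c_1 = M_1/2 = -3/2, d_1 = (M_2 - M_1)/(6h_1) = 1/6, b_1 = Δ_1 - h_1(2M_1 + M_2)/6 = 0.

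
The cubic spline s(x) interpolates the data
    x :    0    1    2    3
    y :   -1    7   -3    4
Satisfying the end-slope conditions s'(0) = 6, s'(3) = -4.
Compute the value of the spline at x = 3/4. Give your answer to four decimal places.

6.4344

Let M_i = s''(x_i). Step sizes h_i = 1, 1, 1; slopes of the chords Δ_i = (y_(i+1) - y_i)/h_i = 8, -10, 7.
  1·M_0 + 4·M_1 + 1·M_2 = 6(Δ_1 - Δ_0) = -108
  1·M_1 + 4·M_2 + 1·M_3 = 6(Δ_2 - Δ_1) = 102
Clamped end conditions give two more equations: 2h_0·M_0 + h_0·M_1 = 6(Δ_0 - s'(0)) = 12 and h_2·M_2 + 2h_2·M_3 = 6(s'(3) - Δ_2) = -66.
Forward elimination and back-substitution give M_0 = 446/15, M_1 = -712/15, M_2 = 782/15, M_3 = -886/15.
On [0, 1], s(x) = -1 + 6·x + 223/15·x² - 193/15·x³.
With x = 3/4: s(3/4) = 2059/320.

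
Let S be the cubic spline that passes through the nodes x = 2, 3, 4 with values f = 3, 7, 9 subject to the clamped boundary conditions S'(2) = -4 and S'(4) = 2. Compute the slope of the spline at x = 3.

Let M_i = S''(x_i). Step sizes h_i = 1, 1; slopes of the chords Δ_i = (y_(i+1) - y_i)/h_i = 4, 2.
  1·M_0 + 4·M_1 + 1·M_2 = 6(Δ_1 - Δ_0) = -12
Clamped end conditions give two more equations: 2h_0·M_0 + h_0·M_1 = 6(Δ_0 - S'(2)) = 48 and h_1·M_1 + 2h_1·M_2 = 6(S'(4) - Δ_1) = 0.
Solving the tridiagonal system: M_0 = 30, M_1 = -12, M_2 = 6.
On [3, 4], S'(x) = b_1 + 2c_1·(x - 3) + 3d_1·(x - 3)² with b_1 = Δ_1 - h_1(2M_1 + M_2)/6 = 5, c_1 = M_1/2 = -6, d_1 = (M_2 - M_1)/(6h_1) = 3. So S'(3) = 5.

5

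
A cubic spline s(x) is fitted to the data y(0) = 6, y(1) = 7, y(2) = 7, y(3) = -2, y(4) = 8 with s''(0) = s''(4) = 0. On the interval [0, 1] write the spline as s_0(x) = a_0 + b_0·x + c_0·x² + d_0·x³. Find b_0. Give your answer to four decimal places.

0.2857

Put m_i = s'' at the i-th knot. Here h = (1, 1, 1, 1) and Δ = (1, 0, -9, 10), so the interior equations h_(i-1)·m_(i-1) + 2(h_(i-1)+h_i)·m_i + h_i·m_(i+1) = 6(Δ_i − Δ_(i-1)) read
  1·m_0 + 4·m_1 + 1·m_2 = 6(Δ_1 - Δ_0) = -6
  1·m_1 + 4·m_2 + 1·m_3 = 6(Δ_2 - Δ_1) = -54
  1·m_2 + 4·m_3 + 1·m_4 = 6(Δ_3 - Δ_2) = 114
Natural end conditions: m_0 = m_4 = 0.
Forward elimination and back-substitution give m_0 = 0, m_1 = 30/7, m_2 = -162/7, m_3 = 240/7, m_4 = 0.
On [0, 1], with s_0(x) = a_0 + b_0·x + c_0·x² + d_0·x³: c_0 = m_0/2 = 0, d_0 = (m_1 - m_0)/(6h_0) = 5/7, b_0 = Δ_0 - h_0(2m_0 + m_1)/6 = 2/7.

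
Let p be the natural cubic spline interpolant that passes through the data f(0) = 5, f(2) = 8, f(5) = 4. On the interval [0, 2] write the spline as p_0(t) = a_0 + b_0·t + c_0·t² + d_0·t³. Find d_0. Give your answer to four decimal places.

Write σ_i for p''(x_i). With h_i = 2, 3 and divided differences Δ_i = 3/2, -4/3, the continuity of p' gives the tridiagonal system
  2·σ_0 + 10·σ_1 + 3·σ_2 = 6(Δ_1 - Δ_0) = -17
Natural end conditions: σ_0 = σ_2 = 0.
Hence σ_0 = 0, σ_1 = -17/10, σ_2 = 0.
On [0, 2], with p_0(t) = a_0 + b_0·t + c_0·t² + d_0·t³: c_0 = σ_0/2 = 0, d_0 = (σ_1 - σ_0)/(6h_0) = -17/120, b_0 = Δ_0 - h_0(2σ_0 + σ_1)/6 = 31/15.

-0.1417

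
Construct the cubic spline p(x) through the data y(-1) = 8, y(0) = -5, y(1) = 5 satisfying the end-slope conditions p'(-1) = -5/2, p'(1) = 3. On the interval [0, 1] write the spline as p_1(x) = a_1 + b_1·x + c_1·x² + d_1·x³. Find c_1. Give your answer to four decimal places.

Let M_i = p''(x_i). Step sizes h_i = 1, 1; slopes of the chords Δ_i = (y_(i+1) - y_i)/h_i = -13, 10.
  1·M_0 + 4·M_1 + 1·M_2 = 6(Δ_1 - Δ_0) = 138
Clamped end conditions give two more equations: 2h_0·M_0 + h_0·M_1 = 6(Δ_0 - p'(-1)) = -63 and h_1·M_1 + 2h_1·M_2 = 6(p'(1) - Δ_1) = -42.
Solving the tridiagonal system: M_0 = -253/4, M_1 = 127/2, M_2 = -211/4.
On [0, 1], with p_1(x) = a_1 + b_1·x + c_1·x² + d_1·x³: c_1 = M_1/2 = 127/4, d_1 = (M_2 - M_1)/(6h_1) = -155/8, b_1 = Δ_1 - h_1(2M_1 + M_2)/6 = -19/8.

31.7500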